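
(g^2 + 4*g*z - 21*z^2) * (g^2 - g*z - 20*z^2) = g^4 + 3*g^3*z - 45*g^2*z^2 - 59*g*z^3 + 420*z^4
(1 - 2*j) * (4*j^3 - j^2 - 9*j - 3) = -8*j^4 + 6*j^3 + 17*j^2 - 3*j - 3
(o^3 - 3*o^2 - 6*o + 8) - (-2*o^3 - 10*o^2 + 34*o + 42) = 3*o^3 + 7*o^2 - 40*o - 34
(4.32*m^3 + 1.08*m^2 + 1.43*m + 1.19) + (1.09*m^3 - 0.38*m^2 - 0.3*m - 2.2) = 5.41*m^3 + 0.7*m^2 + 1.13*m - 1.01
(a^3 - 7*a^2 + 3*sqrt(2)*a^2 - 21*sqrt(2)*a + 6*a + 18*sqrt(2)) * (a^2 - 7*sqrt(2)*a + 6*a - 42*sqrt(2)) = a^5 - 4*sqrt(2)*a^4 - a^4 - 78*a^3 + 4*sqrt(2)*a^3 + 78*a^2 + 144*sqrt(2)*a^2 - 144*sqrt(2)*a + 1512*a - 1512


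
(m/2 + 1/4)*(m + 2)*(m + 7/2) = m^3/2 + 3*m^2 + 39*m/8 + 7/4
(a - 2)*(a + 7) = a^2 + 5*a - 14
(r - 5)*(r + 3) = r^2 - 2*r - 15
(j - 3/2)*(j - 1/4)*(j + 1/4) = j^3 - 3*j^2/2 - j/16 + 3/32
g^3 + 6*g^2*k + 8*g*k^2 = g*(g + 2*k)*(g + 4*k)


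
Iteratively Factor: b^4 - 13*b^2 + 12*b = (b + 4)*(b^3 - 4*b^2 + 3*b) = (b - 1)*(b + 4)*(b^2 - 3*b) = (b - 3)*(b - 1)*(b + 4)*(b)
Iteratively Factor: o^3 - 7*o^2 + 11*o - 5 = (o - 1)*(o^2 - 6*o + 5) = (o - 1)^2*(o - 5)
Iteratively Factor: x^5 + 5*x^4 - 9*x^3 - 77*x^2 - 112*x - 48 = (x + 1)*(x^4 + 4*x^3 - 13*x^2 - 64*x - 48) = (x + 1)^2*(x^3 + 3*x^2 - 16*x - 48) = (x + 1)^2*(x + 4)*(x^2 - x - 12) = (x + 1)^2*(x + 3)*(x + 4)*(x - 4)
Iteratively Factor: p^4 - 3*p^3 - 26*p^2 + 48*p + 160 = (p - 4)*(p^3 + p^2 - 22*p - 40) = (p - 4)*(p + 4)*(p^2 - 3*p - 10) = (p - 4)*(p + 2)*(p + 4)*(p - 5)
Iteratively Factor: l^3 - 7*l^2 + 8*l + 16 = (l - 4)*(l^2 - 3*l - 4) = (l - 4)^2*(l + 1)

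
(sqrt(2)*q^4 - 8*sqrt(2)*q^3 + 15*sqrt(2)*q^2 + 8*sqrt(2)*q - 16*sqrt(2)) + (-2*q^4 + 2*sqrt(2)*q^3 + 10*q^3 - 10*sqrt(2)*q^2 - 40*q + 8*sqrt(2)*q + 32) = -2*q^4 + sqrt(2)*q^4 - 6*sqrt(2)*q^3 + 10*q^3 + 5*sqrt(2)*q^2 - 40*q + 16*sqrt(2)*q - 16*sqrt(2) + 32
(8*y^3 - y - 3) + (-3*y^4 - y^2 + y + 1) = -3*y^4 + 8*y^3 - y^2 - 2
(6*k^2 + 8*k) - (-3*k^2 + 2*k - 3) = 9*k^2 + 6*k + 3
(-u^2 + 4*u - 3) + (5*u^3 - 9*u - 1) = 5*u^3 - u^2 - 5*u - 4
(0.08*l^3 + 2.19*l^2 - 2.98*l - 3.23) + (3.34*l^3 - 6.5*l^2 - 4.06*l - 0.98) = 3.42*l^3 - 4.31*l^2 - 7.04*l - 4.21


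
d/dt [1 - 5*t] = -5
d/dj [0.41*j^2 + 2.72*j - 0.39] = 0.82*j + 2.72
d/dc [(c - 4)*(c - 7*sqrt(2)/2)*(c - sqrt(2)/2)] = 3*c^2 - 8*sqrt(2)*c - 8*c + 7/2 + 16*sqrt(2)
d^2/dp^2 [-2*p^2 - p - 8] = -4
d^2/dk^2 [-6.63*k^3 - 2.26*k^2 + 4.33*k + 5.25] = -39.78*k - 4.52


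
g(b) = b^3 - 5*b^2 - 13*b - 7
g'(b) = 3*b^2 - 10*b - 13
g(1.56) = -35.65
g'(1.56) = -21.30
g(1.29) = -29.94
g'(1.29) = -20.91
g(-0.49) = -1.95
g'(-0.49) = -7.38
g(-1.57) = -2.78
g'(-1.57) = 10.09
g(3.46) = -70.42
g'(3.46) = -11.69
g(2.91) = -62.53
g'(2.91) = -16.70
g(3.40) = -69.70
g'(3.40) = -12.32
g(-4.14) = -109.84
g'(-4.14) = 79.82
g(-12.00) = -2299.00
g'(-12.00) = 539.00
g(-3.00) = -40.00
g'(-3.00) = 44.00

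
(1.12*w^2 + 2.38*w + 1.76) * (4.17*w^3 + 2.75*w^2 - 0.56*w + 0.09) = 4.6704*w^5 + 13.0046*w^4 + 13.257*w^3 + 3.608*w^2 - 0.7714*w + 0.1584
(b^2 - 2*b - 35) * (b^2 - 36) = b^4 - 2*b^3 - 71*b^2 + 72*b + 1260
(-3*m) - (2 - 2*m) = -m - 2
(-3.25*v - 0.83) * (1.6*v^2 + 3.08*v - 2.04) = -5.2*v^3 - 11.338*v^2 + 4.0736*v + 1.6932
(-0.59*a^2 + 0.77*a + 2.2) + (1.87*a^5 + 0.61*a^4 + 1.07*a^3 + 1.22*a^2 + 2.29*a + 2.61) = 1.87*a^5 + 0.61*a^4 + 1.07*a^3 + 0.63*a^2 + 3.06*a + 4.81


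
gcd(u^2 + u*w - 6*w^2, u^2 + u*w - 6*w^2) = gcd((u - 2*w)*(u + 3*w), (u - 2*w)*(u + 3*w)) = u^2 + u*w - 6*w^2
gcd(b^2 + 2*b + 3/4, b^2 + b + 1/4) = b + 1/2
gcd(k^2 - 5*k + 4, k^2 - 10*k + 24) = k - 4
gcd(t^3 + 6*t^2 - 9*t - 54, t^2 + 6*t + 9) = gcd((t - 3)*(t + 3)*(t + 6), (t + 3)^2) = t + 3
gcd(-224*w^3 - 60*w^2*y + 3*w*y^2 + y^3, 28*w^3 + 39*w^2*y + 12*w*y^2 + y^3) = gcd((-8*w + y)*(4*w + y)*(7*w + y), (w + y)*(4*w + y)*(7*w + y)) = 28*w^2 + 11*w*y + y^2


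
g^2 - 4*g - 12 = (g - 6)*(g + 2)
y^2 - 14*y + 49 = (y - 7)^2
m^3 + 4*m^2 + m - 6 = (m - 1)*(m + 2)*(m + 3)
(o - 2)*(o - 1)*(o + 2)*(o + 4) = o^4 + 3*o^3 - 8*o^2 - 12*o + 16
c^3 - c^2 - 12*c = c*(c - 4)*(c + 3)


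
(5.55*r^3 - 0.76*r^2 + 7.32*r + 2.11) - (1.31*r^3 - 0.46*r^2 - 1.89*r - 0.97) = 4.24*r^3 - 0.3*r^2 + 9.21*r + 3.08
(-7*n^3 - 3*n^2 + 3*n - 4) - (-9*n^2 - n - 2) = -7*n^3 + 6*n^2 + 4*n - 2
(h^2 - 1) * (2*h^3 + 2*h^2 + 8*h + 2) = 2*h^5 + 2*h^4 + 6*h^3 - 8*h - 2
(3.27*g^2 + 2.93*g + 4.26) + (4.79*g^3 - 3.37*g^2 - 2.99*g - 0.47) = 4.79*g^3 - 0.1*g^2 - 0.0600000000000001*g + 3.79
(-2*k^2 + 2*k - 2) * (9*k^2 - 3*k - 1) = -18*k^4 + 24*k^3 - 22*k^2 + 4*k + 2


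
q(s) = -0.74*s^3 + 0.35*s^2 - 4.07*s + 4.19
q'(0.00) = -4.07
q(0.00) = 4.19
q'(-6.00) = -88.19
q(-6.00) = 201.05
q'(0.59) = -4.43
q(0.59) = 1.76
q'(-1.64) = -11.19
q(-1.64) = 15.07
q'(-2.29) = -17.31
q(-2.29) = 24.23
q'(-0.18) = -4.27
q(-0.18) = 4.94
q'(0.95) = -5.41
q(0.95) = 0.00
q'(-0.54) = -5.10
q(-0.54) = 6.61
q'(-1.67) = -11.43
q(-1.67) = 15.41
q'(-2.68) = -21.89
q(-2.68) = 31.86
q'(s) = -2.22*s^2 + 0.7*s - 4.07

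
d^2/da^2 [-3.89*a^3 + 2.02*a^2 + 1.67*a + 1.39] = 4.04 - 23.34*a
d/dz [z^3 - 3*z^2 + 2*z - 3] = 3*z^2 - 6*z + 2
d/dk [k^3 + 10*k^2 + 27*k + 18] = 3*k^2 + 20*k + 27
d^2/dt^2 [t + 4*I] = 0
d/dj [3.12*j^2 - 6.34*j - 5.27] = 6.24*j - 6.34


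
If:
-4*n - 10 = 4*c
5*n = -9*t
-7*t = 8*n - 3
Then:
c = -239/74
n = 27/37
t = -15/37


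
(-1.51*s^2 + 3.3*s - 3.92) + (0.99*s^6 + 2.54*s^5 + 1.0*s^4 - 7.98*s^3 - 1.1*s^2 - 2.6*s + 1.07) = 0.99*s^6 + 2.54*s^5 + 1.0*s^4 - 7.98*s^3 - 2.61*s^2 + 0.7*s - 2.85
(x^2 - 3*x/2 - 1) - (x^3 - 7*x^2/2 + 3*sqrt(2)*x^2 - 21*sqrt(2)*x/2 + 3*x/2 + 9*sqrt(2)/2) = -x^3 - 3*sqrt(2)*x^2 + 9*x^2/2 - 3*x + 21*sqrt(2)*x/2 - 9*sqrt(2)/2 - 1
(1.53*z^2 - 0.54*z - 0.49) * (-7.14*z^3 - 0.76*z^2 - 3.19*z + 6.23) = -10.9242*z^5 + 2.6928*z^4 - 0.9717*z^3 + 11.6269*z^2 - 1.8011*z - 3.0527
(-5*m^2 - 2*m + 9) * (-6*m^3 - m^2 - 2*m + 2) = 30*m^5 + 17*m^4 - 42*m^3 - 15*m^2 - 22*m + 18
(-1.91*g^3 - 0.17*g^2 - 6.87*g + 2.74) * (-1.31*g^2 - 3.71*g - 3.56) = 2.5021*g^5 + 7.3088*g^4 + 16.43*g^3 + 22.5035*g^2 + 14.2918*g - 9.7544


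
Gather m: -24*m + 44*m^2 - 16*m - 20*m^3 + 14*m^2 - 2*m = -20*m^3 + 58*m^2 - 42*m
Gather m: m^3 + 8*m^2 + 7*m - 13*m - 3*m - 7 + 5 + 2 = m^3 + 8*m^2 - 9*m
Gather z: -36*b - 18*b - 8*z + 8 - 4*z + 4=-54*b - 12*z + 12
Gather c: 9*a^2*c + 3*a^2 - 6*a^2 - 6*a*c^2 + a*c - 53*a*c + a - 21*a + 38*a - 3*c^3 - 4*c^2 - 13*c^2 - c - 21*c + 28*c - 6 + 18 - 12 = -3*a^2 + 18*a - 3*c^3 + c^2*(-6*a - 17) + c*(9*a^2 - 52*a + 6)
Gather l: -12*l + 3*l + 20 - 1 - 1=18 - 9*l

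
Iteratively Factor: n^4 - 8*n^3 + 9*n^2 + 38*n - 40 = (n - 4)*(n^3 - 4*n^2 - 7*n + 10) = (n - 4)*(n - 1)*(n^2 - 3*n - 10) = (n - 5)*(n - 4)*(n - 1)*(n + 2)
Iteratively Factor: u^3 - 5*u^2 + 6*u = (u)*(u^2 - 5*u + 6) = u*(u - 3)*(u - 2)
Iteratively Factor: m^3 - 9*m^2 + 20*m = (m - 4)*(m^2 - 5*m) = (m - 5)*(m - 4)*(m)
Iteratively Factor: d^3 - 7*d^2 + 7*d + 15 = (d - 5)*(d^2 - 2*d - 3) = (d - 5)*(d + 1)*(d - 3)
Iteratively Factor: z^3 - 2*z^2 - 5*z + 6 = (z - 1)*(z^2 - z - 6) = (z - 1)*(z + 2)*(z - 3)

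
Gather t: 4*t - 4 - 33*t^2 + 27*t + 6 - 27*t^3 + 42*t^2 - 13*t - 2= -27*t^3 + 9*t^2 + 18*t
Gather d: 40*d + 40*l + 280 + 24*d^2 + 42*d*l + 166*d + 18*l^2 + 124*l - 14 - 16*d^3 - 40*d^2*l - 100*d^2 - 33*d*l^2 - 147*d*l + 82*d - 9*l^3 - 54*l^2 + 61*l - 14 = -16*d^3 + d^2*(-40*l - 76) + d*(-33*l^2 - 105*l + 288) - 9*l^3 - 36*l^2 + 225*l + 252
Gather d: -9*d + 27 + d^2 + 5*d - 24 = d^2 - 4*d + 3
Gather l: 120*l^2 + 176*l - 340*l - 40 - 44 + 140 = 120*l^2 - 164*l + 56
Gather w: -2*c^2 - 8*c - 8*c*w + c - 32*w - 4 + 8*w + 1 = -2*c^2 - 7*c + w*(-8*c - 24) - 3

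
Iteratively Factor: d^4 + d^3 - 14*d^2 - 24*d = (d + 2)*(d^3 - d^2 - 12*d) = (d + 2)*(d + 3)*(d^2 - 4*d) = (d - 4)*(d + 2)*(d + 3)*(d)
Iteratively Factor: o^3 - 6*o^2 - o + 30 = (o + 2)*(o^2 - 8*o + 15) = (o - 3)*(o + 2)*(o - 5)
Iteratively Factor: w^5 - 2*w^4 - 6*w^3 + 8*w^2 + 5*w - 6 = (w + 1)*(w^4 - 3*w^3 - 3*w^2 + 11*w - 6) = (w - 1)*(w + 1)*(w^3 - 2*w^2 - 5*w + 6) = (w - 1)^2*(w + 1)*(w^2 - w - 6) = (w - 1)^2*(w + 1)*(w + 2)*(w - 3)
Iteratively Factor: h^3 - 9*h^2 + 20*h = (h - 5)*(h^2 - 4*h) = (h - 5)*(h - 4)*(h)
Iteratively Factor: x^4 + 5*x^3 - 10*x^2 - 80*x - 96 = (x + 4)*(x^3 + x^2 - 14*x - 24) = (x + 2)*(x + 4)*(x^2 - x - 12) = (x + 2)*(x + 3)*(x + 4)*(x - 4)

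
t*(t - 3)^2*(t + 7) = t^4 + t^3 - 33*t^2 + 63*t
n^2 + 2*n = n*(n + 2)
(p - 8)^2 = p^2 - 16*p + 64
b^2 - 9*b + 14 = (b - 7)*(b - 2)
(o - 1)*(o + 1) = o^2 - 1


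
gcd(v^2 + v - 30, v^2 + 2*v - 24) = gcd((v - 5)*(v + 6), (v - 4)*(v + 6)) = v + 6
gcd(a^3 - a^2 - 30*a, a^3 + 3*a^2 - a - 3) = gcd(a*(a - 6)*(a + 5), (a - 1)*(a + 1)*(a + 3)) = 1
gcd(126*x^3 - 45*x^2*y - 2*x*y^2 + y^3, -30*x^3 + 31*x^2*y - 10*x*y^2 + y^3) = 3*x - y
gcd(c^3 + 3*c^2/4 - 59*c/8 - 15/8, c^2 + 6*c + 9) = c + 3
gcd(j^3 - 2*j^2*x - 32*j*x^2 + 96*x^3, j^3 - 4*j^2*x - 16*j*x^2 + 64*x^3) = j^2 - 8*j*x + 16*x^2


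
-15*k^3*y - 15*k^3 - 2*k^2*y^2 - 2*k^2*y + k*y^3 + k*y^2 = (-5*k + y)*(3*k + y)*(k*y + k)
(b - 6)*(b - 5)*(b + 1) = b^3 - 10*b^2 + 19*b + 30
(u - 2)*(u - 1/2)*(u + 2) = u^3 - u^2/2 - 4*u + 2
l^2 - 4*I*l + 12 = (l - 6*I)*(l + 2*I)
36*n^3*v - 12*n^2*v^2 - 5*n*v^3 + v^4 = v*(-6*n + v)*(-2*n + v)*(3*n + v)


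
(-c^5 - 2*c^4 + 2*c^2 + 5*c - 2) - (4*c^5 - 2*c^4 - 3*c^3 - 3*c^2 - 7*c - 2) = -5*c^5 + 3*c^3 + 5*c^2 + 12*c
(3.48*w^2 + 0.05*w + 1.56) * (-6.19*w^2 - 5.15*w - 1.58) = -21.5412*w^4 - 18.2315*w^3 - 15.4123*w^2 - 8.113*w - 2.4648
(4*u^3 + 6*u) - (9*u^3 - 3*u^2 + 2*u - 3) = -5*u^3 + 3*u^2 + 4*u + 3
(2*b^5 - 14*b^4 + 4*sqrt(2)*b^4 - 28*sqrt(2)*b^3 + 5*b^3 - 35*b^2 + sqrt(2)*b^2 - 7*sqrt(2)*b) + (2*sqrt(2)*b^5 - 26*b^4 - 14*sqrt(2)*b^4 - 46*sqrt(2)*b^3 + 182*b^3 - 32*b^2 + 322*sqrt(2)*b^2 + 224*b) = 2*b^5 + 2*sqrt(2)*b^5 - 40*b^4 - 10*sqrt(2)*b^4 - 74*sqrt(2)*b^3 + 187*b^3 - 67*b^2 + 323*sqrt(2)*b^2 - 7*sqrt(2)*b + 224*b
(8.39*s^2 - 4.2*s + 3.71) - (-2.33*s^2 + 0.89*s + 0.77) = 10.72*s^2 - 5.09*s + 2.94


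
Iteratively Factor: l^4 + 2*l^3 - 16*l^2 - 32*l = (l)*(l^3 + 2*l^2 - 16*l - 32) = l*(l + 4)*(l^2 - 2*l - 8) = l*(l + 2)*(l + 4)*(l - 4)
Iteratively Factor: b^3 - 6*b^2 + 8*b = (b - 2)*(b^2 - 4*b) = (b - 4)*(b - 2)*(b)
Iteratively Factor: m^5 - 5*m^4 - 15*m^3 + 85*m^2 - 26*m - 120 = (m + 1)*(m^4 - 6*m^3 - 9*m^2 + 94*m - 120) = (m - 2)*(m + 1)*(m^3 - 4*m^2 - 17*m + 60) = (m - 2)*(m + 1)*(m + 4)*(m^2 - 8*m + 15) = (m - 5)*(m - 2)*(m + 1)*(m + 4)*(m - 3)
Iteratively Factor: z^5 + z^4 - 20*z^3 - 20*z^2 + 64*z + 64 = (z - 4)*(z^4 + 5*z^3 - 20*z - 16) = (z - 4)*(z + 1)*(z^3 + 4*z^2 - 4*z - 16) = (z - 4)*(z - 2)*(z + 1)*(z^2 + 6*z + 8) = (z - 4)*(z - 2)*(z + 1)*(z + 4)*(z + 2)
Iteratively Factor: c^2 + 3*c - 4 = (c + 4)*(c - 1)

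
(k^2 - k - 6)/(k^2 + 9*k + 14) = (k - 3)/(k + 7)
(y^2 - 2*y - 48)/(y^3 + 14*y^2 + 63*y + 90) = (y - 8)/(y^2 + 8*y + 15)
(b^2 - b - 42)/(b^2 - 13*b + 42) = (b + 6)/(b - 6)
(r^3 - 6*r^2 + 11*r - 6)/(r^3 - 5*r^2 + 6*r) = (r - 1)/r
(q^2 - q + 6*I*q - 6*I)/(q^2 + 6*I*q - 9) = (q^2 - q + 6*I*q - 6*I)/(q^2 + 6*I*q - 9)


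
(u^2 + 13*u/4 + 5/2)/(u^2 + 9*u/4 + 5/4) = (u + 2)/(u + 1)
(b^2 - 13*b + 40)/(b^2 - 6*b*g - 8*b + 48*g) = (b - 5)/(b - 6*g)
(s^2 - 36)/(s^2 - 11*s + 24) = (s^2 - 36)/(s^2 - 11*s + 24)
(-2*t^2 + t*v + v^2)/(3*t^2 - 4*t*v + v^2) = (-2*t - v)/(3*t - v)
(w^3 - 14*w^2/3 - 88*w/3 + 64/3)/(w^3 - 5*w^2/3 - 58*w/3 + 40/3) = (w - 8)/(w - 5)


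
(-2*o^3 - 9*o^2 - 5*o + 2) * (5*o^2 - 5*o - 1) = -10*o^5 - 35*o^4 + 22*o^3 + 44*o^2 - 5*o - 2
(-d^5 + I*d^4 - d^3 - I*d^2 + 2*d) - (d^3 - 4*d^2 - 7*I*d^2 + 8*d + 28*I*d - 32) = -d^5 + I*d^4 - 2*d^3 + 4*d^2 + 6*I*d^2 - 6*d - 28*I*d + 32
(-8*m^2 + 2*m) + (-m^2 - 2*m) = -9*m^2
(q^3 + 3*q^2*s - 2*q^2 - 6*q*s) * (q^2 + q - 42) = q^5 + 3*q^4*s - q^4 - 3*q^3*s - 44*q^3 - 132*q^2*s + 84*q^2 + 252*q*s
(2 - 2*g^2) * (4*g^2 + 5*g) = -8*g^4 - 10*g^3 + 8*g^2 + 10*g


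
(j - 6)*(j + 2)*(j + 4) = j^3 - 28*j - 48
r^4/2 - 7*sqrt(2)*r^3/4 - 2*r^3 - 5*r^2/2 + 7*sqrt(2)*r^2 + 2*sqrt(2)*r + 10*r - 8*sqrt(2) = (r/2 + sqrt(2)/2)*(r - 4)*(r - 4*sqrt(2))*(r - sqrt(2)/2)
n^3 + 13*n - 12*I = (n - 3*I)*(n - I)*(n + 4*I)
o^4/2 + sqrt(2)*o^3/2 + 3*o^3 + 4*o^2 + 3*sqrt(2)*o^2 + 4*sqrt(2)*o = o*(o/2 + 1)*(o + 4)*(o + sqrt(2))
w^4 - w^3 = w^3*(w - 1)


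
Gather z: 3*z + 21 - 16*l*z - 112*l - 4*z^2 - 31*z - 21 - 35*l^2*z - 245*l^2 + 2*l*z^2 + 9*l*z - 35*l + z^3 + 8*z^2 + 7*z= -245*l^2 - 147*l + z^3 + z^2*(2*l + 4) + z*(-35*l^2 - 7*l - 21)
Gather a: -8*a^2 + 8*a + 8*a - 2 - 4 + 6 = -8*a^2 + 16*a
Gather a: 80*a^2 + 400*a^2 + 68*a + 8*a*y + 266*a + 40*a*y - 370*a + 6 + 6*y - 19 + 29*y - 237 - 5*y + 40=480*a^2 + a*(48*y - 36) + 30*y - 210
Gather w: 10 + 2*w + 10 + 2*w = 4*w + 20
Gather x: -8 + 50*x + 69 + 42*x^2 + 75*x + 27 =42*x^2 + 125*x + 88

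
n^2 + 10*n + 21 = (n + 3)*(n + 7)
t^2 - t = t*(t - 1)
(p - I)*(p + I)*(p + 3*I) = p^3 + 3*I*p^2 + p + 3*I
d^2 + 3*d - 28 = (d - 4)*(d + 7)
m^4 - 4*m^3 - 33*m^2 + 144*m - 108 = (m - 6)*(m - 3)*(m - 1)*(m + 6)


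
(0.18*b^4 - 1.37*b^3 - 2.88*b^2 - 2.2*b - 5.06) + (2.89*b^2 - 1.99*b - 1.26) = 0.18*b^4 - 1.37*b^3 + 0.0100000000000002*b^2 - 4.19*b - 6.32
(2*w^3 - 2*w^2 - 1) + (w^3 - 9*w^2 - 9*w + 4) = 3*w^3 - 11*w^2 - 9*w + 3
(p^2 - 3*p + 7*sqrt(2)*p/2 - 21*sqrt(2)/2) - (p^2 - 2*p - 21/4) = -p + 7*sqrt(2)*p/2 - 21*sqrt(2)/2 + 21/4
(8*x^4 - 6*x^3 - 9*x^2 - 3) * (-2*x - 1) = -16*x^5 + 4*x^4 + 24*x^3 + 9*x^2 + 6*x + 3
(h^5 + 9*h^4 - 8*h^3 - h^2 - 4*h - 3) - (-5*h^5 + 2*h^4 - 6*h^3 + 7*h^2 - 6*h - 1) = 6*h^5 + 7*h^4 - 2*h^3 - 8*h^2 + 2*h - 2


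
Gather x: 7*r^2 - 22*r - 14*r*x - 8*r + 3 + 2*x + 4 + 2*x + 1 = 7*r^2 - 30*r + x*(4 - 14*r) + 8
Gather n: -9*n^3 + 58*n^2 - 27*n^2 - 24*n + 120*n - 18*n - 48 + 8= -9*n^3 + 31*n^2 + 78*n - 40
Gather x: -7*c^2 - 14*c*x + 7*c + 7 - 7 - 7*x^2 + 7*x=-7*c^2 + 7*c - 7*x^2 + x*(7 - 14*c)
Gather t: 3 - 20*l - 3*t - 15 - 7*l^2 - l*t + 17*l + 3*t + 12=-7*l^2 - l*t - 3*l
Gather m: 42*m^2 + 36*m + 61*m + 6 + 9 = 42*m^2 + 97*m + 15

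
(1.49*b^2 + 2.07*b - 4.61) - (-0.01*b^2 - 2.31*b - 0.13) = 1.5*b^2 + 4.38*b - 4.48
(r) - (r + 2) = -2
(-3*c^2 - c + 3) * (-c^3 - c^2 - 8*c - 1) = 3*c^5 + 4*c^4 + 22*c^3 + 8*c^2 - 23*c - 3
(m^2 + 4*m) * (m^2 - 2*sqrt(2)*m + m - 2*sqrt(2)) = m^4 - 2*sqrt(2)*m^3 + 5*m^3 - 10*sqrt(2)*m^2 + 4*m^2 - 8*sqrt(2)*m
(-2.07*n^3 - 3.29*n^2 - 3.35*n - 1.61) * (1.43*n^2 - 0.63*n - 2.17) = -2.9601*n^5 - 3.4006*n^4 + 1.7741*n^3 + 6.9475*n^2 + 8.2838*n + 3.4937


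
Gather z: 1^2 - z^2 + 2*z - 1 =-z^2 + 2*z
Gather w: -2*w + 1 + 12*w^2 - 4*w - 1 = 12*w^2 - 6*w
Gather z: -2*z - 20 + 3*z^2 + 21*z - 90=3*z^2 + 19*z - 110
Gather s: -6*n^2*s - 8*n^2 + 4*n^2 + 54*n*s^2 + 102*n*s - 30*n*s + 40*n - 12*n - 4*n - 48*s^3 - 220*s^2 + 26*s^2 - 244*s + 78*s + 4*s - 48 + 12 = -4*n^2 + 24*n - 48*s^3 + s^2*(54*n - 194) + s*(-6*n^2 + 72*n - 162) - 36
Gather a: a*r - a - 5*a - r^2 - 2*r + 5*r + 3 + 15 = a*(r - 6) - r^2 + 3*r + 18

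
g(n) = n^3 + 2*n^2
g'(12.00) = 480.00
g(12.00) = 2016.00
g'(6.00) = 132.00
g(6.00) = 288.00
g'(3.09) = 41.00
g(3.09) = 48.60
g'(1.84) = 17.52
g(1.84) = 13.00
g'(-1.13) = -0.69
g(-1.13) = 1.11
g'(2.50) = 28.75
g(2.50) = 28.12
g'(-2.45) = 8.21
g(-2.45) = -2.70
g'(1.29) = 10.15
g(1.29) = 5.47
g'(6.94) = 172.25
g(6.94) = 430.58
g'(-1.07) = -0.85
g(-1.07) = 1.06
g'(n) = 3*n^2 + 4*n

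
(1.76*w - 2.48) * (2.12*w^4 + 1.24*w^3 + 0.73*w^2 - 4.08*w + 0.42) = 3.7312*w^5 - 3.0752*w^4 - 1.7904*w^3 - 8.9912*w^2 + 10.8576*w - 1.0416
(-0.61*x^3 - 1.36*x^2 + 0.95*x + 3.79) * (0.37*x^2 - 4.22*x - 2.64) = -0.2257*x^5 + 2.071*x^4 + 7.7011*x^3 + 0.983700000000001*x^2 - 18.5018*x - 10.0056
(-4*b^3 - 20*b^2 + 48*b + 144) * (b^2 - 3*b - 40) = -4*b^5 - 8*b^4 + 268*b^3 + 800*b^2 - 2352*b - 5760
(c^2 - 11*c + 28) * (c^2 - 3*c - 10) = c^4 - 14*c^3 + 51*c^2 + 26*c - 280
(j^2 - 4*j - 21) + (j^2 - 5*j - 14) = 2*j^2 - 9*j - 35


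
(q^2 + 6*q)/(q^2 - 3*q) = (q + 6)/(q - 3)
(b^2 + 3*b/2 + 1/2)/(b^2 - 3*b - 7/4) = 2*(b + 1)/(2*b - 7)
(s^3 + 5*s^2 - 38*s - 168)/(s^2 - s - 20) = (s^2 + s - 42)/(s - 5)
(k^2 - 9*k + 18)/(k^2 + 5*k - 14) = (k^2 - 9*k + 18)/(k^2 + 5*k - 14)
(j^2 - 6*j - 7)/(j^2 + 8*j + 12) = (j^2 - 6*j - 7)/(j^2 + 8*j + 12)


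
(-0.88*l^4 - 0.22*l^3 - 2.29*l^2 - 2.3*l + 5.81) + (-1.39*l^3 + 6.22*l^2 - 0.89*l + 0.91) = -0.88*l^4 - 1.61*l^3 + 3.93*l^2 - 3.19*l + 6.72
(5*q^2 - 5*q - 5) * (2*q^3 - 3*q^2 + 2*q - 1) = 10*q^5 - 25*q^4 + 15*q^3 - 5*q + 5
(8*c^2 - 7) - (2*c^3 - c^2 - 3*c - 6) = -2*c^3 + 9*c^2 + 3*c - 1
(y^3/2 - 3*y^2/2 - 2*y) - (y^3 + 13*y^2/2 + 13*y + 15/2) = -y^3/2 - 8*y^2 - 15*y - 15/2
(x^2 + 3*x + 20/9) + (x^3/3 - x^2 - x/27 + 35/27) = x^3/3 + 80*x/27 + 95/27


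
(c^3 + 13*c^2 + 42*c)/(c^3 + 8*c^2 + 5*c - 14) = c*(c + 6)/(c^2 + c - 2)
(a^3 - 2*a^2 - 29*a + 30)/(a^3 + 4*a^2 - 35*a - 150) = (a - 1)/(a + 5)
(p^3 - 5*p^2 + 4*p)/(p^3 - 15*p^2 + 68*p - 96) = p*(p - 1)/(p^2 - 11*p + 24)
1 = 1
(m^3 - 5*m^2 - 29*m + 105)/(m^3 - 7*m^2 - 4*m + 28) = (m^2 + 2*m - 15)/(m^2 - 4)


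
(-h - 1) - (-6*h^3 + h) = 6*h^3 - 2*h - 1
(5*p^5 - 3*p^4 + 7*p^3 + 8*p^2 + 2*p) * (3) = 15*p^5 - 9*p^4 + 21*p^3 + 24*p^2 + 6*p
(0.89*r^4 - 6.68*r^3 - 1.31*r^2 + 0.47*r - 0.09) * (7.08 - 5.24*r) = -4.6636*r^5 + 41.3044*r^4 - 40.43*r^3 - 11.7376*r^2 + 3.7992*r - 0.6372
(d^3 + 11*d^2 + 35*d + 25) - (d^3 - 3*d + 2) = 11*d^2 + 38*d + 23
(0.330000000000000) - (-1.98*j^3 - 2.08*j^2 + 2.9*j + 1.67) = 1.98*j^3 + 2.08*j^2 - 2.9*j - 1.34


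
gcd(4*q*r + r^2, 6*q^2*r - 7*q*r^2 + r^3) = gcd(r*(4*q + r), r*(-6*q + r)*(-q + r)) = r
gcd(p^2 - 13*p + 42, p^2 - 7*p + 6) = p - 6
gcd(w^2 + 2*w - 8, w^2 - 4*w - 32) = w + 4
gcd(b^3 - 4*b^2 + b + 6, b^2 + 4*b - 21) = b - 3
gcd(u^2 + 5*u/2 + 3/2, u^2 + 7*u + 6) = u + 1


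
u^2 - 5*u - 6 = (u - 6)*(u + 1)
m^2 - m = m*(m - 1)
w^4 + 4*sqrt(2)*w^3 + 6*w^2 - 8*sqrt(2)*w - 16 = (w - sqrt(2))*(w + sqrt(2))*(w + 2*sqrt(2))^2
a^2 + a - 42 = (a - 6)*(a + 7)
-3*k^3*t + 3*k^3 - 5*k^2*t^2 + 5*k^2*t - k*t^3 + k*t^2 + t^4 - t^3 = (-3*k + t)*(k + t)^2*(t - 1)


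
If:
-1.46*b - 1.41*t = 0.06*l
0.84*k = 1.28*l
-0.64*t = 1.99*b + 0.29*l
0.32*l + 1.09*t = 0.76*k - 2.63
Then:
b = -0.79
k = 6.06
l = 3.98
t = 0.65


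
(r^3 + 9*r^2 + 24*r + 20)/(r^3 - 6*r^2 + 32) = (r^2 + 7*r + 10)/(r^2 - 8*r + 16)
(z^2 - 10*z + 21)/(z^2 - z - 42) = (z - 3)/(z + 6)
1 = 1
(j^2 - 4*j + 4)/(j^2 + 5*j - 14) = (j - 2)/(j + 7)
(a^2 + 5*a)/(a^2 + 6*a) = (a + 5)/(a + 6)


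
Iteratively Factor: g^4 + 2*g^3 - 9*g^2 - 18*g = (g - 3)*(g^3 + 5*g^2 + 6*g) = (g - 3)*(g + 2)*(g^2 + 3*g) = g*(g - 3)*(g + 2)*(g + 3)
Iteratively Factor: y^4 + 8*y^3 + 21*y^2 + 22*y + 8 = (y + 2)*(y^3 + 6*y^2 + 9*y + 4) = (y + 2)*(y + 4)*(y^2 + 2*y + 1) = (y + 1)*(y + 2)*(y + 4)*(y + 1)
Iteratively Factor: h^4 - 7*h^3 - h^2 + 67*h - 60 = (h - 1)*(h^3 - 6*h^2 - 7*h + 60) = (h - 1)*(h + 3)*(h^2 - 9*h + 20) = (h - 4)*(h - 1)*(h + 3)*(h - 5)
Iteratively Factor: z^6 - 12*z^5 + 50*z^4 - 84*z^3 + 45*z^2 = (z)*(z^5 - 12*z^4 + 50*z^3 - 84*z^2 + 45*z) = z*(z - 3)*(z^4 - 9*z^3 + 23*z^2 - 15*z) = z*(z - 5)*(z - 3)*(z^3 - 4*z^2 + 3*z) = z^2*(z - 5)*(z - 3)*(z^2 - 4*z + 3) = z^2*(z - 5)*(z - 3)*(z - 1)*(z - 3)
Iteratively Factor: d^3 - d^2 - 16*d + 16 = (d - 4)*(d^2 + 3*d - 4) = (d - 4)*(d + 4)*(d - 1)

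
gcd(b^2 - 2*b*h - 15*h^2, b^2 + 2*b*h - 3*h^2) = b + 3*h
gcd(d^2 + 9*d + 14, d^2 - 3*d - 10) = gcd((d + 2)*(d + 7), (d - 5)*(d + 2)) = d + 2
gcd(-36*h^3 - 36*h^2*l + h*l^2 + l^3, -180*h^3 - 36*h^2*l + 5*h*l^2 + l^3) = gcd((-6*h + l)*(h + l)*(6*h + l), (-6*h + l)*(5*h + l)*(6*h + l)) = 36*h^2 - l^2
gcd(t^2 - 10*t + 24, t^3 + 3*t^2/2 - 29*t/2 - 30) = t - 4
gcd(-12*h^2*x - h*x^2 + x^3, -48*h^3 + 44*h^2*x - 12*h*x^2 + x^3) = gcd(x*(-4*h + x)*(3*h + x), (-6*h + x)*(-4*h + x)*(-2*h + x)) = -4*h + x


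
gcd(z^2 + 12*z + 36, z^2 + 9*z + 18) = z + 6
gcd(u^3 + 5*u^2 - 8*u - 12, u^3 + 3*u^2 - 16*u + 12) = u^2 + 4*u - 12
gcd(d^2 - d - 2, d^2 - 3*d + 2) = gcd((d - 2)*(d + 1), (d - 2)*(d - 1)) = d - 2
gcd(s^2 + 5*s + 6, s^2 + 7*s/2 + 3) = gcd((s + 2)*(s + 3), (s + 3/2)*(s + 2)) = s + 2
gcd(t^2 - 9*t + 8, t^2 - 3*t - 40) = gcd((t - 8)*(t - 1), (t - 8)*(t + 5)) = t - 8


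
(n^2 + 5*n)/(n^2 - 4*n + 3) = n*(n + 5)/(n^2 - 4*n + 3)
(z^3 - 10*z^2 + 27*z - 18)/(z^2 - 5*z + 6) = (z^2 - 7*z + 6)/(z - 2)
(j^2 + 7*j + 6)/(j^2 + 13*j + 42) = (j + 1)/(j + 7)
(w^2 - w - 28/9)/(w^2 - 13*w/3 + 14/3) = (w + 4/3)/(w - 2)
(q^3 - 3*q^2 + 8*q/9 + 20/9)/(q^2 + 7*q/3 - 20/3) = (3*q^2 - 4*q - 4)/(3*(q + 4))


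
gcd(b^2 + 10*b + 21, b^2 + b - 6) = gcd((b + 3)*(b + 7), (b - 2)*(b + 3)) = b + 3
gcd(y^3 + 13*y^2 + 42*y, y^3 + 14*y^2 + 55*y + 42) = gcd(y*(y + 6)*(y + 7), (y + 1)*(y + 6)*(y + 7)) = y^2 + 13*y + 42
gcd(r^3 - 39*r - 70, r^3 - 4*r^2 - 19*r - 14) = r^2 - 5*r - 14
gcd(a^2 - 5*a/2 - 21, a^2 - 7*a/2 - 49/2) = a + 7/2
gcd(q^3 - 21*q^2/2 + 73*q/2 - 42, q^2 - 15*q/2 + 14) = q^2 - 15*q/2 + 14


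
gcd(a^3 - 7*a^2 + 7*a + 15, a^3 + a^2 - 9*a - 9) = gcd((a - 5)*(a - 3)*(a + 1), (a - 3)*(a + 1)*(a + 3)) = a^2 - 2*a - 3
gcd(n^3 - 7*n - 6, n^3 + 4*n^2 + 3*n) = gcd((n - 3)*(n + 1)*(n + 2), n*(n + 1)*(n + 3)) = n + 1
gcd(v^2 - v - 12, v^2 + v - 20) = v - 4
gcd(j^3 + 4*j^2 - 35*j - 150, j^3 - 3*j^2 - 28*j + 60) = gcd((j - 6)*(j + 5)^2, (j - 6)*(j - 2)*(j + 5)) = j^2 - j - 30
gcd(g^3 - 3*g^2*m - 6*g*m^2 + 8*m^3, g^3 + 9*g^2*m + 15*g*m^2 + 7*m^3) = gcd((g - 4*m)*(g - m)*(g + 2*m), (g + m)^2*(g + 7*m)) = 1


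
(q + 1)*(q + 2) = q^2 + 3*q + 2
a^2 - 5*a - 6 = (a - 6)*(a + 1)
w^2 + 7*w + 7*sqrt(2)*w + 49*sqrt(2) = (w + 7)*(w + 7*sqrt(2))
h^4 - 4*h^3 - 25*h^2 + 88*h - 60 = (h - 6)*(h - 2)*(h - 1)*(h + 5)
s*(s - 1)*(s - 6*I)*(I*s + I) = I*s^4 + 6*s^3 - I*s^2 - 6*s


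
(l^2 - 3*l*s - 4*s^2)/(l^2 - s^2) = (-l + 4*s)/(-l + s)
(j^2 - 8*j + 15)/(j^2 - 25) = (j - 3)/(j + 5)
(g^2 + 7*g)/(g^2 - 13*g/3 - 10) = 3*g*(g + 7)/(3*g^2 - 13*g - 30)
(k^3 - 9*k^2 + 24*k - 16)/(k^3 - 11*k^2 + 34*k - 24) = (k - 4)/(k - 6)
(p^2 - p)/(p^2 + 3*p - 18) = p*(p - 1)/(p^2 + 3*p - 18)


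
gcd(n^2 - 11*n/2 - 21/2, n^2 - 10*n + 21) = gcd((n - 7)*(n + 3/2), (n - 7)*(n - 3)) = n - 7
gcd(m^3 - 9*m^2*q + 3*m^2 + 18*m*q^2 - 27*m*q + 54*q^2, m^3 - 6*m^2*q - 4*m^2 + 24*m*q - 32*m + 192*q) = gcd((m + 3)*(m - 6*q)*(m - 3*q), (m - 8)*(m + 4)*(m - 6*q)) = -m + 6*q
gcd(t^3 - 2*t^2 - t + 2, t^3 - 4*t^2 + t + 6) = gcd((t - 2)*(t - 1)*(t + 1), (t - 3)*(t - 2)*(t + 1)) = t^2 - t - 2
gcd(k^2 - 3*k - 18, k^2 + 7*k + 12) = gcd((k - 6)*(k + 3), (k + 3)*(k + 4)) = k + 3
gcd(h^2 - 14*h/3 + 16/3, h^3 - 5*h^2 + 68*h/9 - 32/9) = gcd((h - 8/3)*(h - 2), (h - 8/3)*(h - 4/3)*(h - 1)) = h - 8/3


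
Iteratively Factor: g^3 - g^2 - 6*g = (g - 3)*(g^2 + 2*g) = (g - 3)*(g + 2)*(g)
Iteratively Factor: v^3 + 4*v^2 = (v)*(v^2 + 4*v) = v*(v + 4)*(v)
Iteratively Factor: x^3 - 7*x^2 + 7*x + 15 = (x - 3)*(x^2 - 4*x - 5) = (x - 5)*(x - 3)*(x + 1)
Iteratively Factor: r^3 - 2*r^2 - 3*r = (r)*(r^2 - 2*r - 3) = r*(r - 3)*(r + 1)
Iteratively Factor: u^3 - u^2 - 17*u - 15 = (u - 5)*(u^2 + 4*u + 3) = (u - 5)*(u + 1)*(u + 3)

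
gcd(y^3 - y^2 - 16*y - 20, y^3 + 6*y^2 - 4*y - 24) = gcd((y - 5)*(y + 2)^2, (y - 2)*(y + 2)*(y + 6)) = y + 2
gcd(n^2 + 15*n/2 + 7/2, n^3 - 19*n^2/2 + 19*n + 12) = n + 1/2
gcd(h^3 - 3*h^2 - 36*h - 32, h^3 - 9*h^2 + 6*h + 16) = h^2 - 7*h - 8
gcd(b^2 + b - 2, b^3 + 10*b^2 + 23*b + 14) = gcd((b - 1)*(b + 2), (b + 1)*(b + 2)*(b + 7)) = b + 2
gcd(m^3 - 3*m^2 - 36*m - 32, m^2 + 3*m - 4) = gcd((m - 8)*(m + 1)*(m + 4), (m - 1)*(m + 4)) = m + 4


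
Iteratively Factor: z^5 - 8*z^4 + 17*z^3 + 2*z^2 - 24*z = (z - 3)*(z^4 - 5*z^3 + 2*z^2 + 8*z) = (z - 3)*(z - 2)*(z^3 - 3*z^2 - 4*z) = z*(z - 3)*(z - 2)*(z^2 - 3*z - 4) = z*(z - 3)*(z - 2)*(z + 1)*(z - 4)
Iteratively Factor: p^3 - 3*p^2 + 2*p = (p)*(p^2 - 3*p + 2) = p*(p - 2)*(p - 1)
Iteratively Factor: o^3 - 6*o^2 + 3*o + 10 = (o - 2)*(o^2 - 4*o - 5) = (o - 2)*(o + 1)*(o - 5)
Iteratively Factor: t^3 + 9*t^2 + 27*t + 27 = (t + 3)*(t^2 + 6*t + 9) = (t + 3)^2*(t + 3)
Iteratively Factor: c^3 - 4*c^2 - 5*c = (c - 5)*(c^2 + c) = c*(c - 5)*(c + 1)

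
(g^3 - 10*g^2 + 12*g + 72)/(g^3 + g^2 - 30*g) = (g^3 - 10*g^2 + 12*g + 72)/(g*(g^2 + g - 30))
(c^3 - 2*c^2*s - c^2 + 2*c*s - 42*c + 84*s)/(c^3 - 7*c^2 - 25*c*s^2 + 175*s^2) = (-c^2 + 2*c*s - 6*c + 12*s)/(-c^2 + 25*s^2)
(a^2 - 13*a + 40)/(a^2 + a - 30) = (a - 8)/(a + 6)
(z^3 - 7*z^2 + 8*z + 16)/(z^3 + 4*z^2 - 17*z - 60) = (z^2 - 3*z - 4)/(z^2 + 8*z + 15)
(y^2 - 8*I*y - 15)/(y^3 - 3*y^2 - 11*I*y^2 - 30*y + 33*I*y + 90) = (y - 3*I)/(y^2 + y*(-3 - 6*I) + 18*I)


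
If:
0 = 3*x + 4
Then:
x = -4/3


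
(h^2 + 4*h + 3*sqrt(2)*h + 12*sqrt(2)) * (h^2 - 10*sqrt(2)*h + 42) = h^4 - 7*sqrt(2)*h^3 + 4*h^3 - 28*sqrt(2)*h^2 - 18*h^2 - 72*h + 126*sqrt(2)*h + 504*sqrt(2)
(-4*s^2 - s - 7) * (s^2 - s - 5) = -4*s^4 + 3*s^3 + 14*s^2 + 12*s + 35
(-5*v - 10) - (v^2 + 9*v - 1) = -v^2 - 14*v - 9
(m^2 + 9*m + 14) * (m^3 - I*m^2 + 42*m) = m^5 + 9*m^4 - I*m^4 + 56*m^3 - 9*I*m^3 + 378*m^2 - 14*I*m^2 + 588*m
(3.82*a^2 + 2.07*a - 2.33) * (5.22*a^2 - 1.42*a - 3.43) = 19.9404*a^4 + 5.381*a^3 - 28.2046*a^2 - 3.7915*a + 7.9919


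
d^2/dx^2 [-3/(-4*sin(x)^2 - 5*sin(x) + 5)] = 3*(-64*sin(x)^4 - 60*sin(x)^3 - 9*sin(x)^2 + 95*sin(x) + 90)/(4*sin(x)^2 + 5*sin(x) - 5)^3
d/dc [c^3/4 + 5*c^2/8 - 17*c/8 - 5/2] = 3*c^2/4 + 5*c/4 - 17/8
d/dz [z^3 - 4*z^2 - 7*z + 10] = 3*z^2 - 8*z - 7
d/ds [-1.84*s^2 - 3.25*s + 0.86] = -3.68*s - 3.25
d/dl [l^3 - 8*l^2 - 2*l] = 3*l^2 - 16*l - 2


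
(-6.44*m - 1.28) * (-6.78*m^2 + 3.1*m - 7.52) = 43.6632*m^3 - 11.2856*m^2 + 44.4608*m + 9.6256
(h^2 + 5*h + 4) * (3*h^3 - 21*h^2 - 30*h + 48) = 3*h^5 - 6*h^4 - 123*h^3 - 186*h^2 + 120*h + 192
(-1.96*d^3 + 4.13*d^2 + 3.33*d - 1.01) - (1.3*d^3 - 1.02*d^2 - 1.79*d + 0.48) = -3.26*d^3 + 5.15*d^2 + 5.12*d - 1.49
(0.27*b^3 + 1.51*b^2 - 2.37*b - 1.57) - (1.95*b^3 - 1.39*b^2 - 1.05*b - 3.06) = -1.68*b^3 + 2.9*b^2 - 1.32*b + 1.49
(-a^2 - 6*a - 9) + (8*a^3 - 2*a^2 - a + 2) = 8*a^3 - 3*a^2 - 7*a - 7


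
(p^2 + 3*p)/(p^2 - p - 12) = p/(p - 4)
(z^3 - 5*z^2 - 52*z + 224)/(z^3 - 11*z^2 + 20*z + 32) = (z + 7)/(z + 1)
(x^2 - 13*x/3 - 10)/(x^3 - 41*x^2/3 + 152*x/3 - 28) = (3*x + 5)/(3*x^2 - 23*x + 14)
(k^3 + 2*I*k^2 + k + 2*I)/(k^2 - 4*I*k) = (k^3 + 2*I*k^2 + k + 2*I)/(k*(k - 4*I))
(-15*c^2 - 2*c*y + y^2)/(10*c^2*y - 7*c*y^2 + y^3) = (3*c + y)/(y*(-2*c + y))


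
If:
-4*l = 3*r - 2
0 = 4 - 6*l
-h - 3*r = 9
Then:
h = -25/3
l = 2/3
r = -2/9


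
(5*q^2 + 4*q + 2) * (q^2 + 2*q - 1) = 5*q^4 + 14*q^3 + 5*q^2 - 2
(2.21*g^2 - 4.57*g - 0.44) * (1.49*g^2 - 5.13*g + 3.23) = 3.2929*g^4 - 18.1466*g^3 + 29.9268*g^2 - 12.5039*g - 1.4212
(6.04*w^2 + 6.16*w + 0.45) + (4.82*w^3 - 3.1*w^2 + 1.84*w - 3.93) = 4.82*w^3 + 2.94*w^2 + 8.0*w - 3.48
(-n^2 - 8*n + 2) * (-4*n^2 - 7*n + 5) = 4*n^4 + 39*n^3 + 43*n^2 - 54*n + 10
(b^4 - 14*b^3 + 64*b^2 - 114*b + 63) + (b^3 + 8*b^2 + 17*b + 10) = b^4 - 13*b^3 + 72*b^2 - 97*b + 73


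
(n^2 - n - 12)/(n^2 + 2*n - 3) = (n - 4)/(n - 1)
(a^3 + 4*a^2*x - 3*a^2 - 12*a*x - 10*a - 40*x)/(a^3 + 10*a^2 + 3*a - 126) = (a^3 + 4*a^2*x - 3*a^2 - 12*a*x - 10*a - 40*x)/(a^3 + 10*a^2 + 3*a - 126)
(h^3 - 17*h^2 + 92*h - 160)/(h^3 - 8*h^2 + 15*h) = (h^2 - 12*h + 32)/(h*(h - 3))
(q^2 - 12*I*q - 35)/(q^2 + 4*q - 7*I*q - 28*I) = (q - 5*I)/(q + 4)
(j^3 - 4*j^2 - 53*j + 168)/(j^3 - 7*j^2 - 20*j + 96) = (j + 7)/(j + 4)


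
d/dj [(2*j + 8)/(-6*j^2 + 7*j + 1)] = 6*(2*j^2 + 16*j - 9)/(36*j^4 - 84*j^3 + 37*j^2 + 14*j + 1)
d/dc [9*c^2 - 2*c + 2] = 18*c - 2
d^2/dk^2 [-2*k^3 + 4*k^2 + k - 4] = 8 - 12*k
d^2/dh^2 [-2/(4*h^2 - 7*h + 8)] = 4*(16*h^2 - 28*h - (8*h - 7)^2 + 32)/(4*h^2 - 7*h + 8)^3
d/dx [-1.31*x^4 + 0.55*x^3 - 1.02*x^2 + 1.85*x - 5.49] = -5.24*x^3 + 1.65*x^2 - 2.04*x + 1.85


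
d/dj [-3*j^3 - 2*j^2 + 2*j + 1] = -9*j^2 - 4*j + 2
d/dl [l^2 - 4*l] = 2*l - 4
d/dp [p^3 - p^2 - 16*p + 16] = 3*p^2 - 2*p - 16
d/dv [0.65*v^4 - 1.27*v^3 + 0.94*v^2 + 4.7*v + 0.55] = 2.6*v^3 - 3.81*v^2 + 1.88*v + 4.7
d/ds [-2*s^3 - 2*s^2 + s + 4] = -6*s^2 - 4*s + 1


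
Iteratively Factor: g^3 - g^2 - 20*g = (g + 4)*(g^2 - 5*g) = (g - 5)*(g + 4)*(g)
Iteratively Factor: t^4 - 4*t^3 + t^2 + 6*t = (t - 3)*(t^3 - t^2 - 2*t) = t*(t - 3)*(t^2 - t - 2) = t*(t - 3)*(t + 1)*(t - 2)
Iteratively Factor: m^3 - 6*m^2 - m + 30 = (m + 2)*(m^2 - 8*m + 15) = (m - 3)*(m + 2)*(m - 5)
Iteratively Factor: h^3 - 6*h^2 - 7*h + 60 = (h + 3)*(h^2 - 9*h + 20) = (h - 5)*(h + 3)*(h - 4)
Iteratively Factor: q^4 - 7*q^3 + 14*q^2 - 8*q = (q)*(q^3 - 7*q^2 + 14*q - 8) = q*(q - 1)*(q^2 - 6*q + 8) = q*(q - 4)*(q - 1)*(q - 2)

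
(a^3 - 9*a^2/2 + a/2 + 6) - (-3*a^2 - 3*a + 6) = a^3 - 3*a^2/2 + 7*a/2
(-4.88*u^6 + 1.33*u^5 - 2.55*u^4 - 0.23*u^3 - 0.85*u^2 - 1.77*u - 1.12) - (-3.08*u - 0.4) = -4.88*u^6 + 1.33*u^5 - 2.55*u^4 - 0.23*u^3 - 0.85*u^2 + 1.31*u - 0.72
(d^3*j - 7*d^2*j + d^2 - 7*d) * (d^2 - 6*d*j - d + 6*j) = d^5*j - 6*d^4*j^2 - 8*d^4*j + d^4 + 48*d^3*j^2 + d^3*j - 8*d^3 - 42*d^2*j^2 + 48*d^2*j + 7*d^2 - 42*d*j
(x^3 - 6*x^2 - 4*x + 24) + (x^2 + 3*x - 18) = x^3 - 5*x^2 - x + 6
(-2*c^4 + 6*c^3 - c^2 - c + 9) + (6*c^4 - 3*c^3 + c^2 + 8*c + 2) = 4*c^4 + 3*c^3 + 7*c + 11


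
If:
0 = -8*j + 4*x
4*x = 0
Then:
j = 0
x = 0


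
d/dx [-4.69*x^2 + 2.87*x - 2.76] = 2.87 - 9.38*x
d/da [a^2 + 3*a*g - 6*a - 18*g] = 2*a + 3*g - 6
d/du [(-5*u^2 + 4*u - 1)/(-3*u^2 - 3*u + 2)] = (27*u^2 - 26*u + 5)/(9*u^4 + 18*u^3 - 3*u^2 - 12*u + 4)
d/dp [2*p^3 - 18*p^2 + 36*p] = 6*p^2 - 36*p + 36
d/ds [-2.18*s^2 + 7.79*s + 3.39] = 7.79 - 4.36*s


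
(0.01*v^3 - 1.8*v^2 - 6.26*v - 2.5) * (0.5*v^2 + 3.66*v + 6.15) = 0.005*v^5 - 0.8634*v^4 - 9.6565*v^3 - 35.2316*v^2 - 47.649*v - 15.375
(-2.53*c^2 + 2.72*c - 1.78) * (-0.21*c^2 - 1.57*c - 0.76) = 0.5313*c^4 + 3.4009*c^3 - 1.9738*c^2 + 0.7274*c + 1.3528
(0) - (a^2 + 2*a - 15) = -a^2 - 2*a + 15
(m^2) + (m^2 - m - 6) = 2*m^2 - m - 6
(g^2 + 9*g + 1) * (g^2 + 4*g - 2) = g^4 + 13*g^3 + 35*g^2 - 14*g - 2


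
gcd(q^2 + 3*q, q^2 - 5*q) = q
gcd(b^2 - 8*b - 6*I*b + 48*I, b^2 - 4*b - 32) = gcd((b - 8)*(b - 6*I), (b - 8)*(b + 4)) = b - 8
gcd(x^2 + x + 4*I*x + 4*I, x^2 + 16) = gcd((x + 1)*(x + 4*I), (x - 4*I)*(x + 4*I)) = x + 4*I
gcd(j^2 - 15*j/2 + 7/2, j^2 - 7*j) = j - 7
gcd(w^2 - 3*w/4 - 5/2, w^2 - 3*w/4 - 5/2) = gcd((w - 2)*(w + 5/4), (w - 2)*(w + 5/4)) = w^2 - 3*w/4 - 5/2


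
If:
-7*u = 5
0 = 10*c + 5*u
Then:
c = 5/14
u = -5/7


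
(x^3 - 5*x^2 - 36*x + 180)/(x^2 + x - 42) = (x^2 + x - 30)/(x + 7)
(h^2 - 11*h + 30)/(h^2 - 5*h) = (h - 6)/h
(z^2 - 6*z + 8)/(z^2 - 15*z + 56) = (z^2 - 6*z + 8)/(z^2 - 15*z + 56)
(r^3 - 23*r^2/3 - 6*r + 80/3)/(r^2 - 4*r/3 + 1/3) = (3*r^3 - 23*r^2 - 18*r + 80)/(3*r^2 - 4*r + 1)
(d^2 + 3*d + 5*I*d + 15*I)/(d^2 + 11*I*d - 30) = (d + 3)/(d + 6*I)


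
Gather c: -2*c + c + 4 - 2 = 2 - c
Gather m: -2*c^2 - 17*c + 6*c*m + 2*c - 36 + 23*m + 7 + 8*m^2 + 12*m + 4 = -2*c^2 - 15*c + 8*m^2 + m*(6*c + 35) - 25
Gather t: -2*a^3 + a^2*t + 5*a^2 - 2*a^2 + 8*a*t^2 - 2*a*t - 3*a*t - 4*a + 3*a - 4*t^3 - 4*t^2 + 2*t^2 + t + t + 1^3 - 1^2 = -2*a^3 + 3*a^2 - a - 4*t^3 + t^2*(8*a - 2) + t*(a^2 - 5*a + 2)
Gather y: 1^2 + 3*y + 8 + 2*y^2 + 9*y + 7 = 2*y^2 + 12*y + 16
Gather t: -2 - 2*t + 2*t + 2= 0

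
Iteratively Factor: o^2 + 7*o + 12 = (o + 4)*(o + 3)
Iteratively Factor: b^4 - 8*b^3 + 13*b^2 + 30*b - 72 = (b - 4)*(b^3 - 4*b^2 - 3*b + 18) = (b - 4)*(b + 2)*(b^2 - 6*b + 9) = (b - 4)*(b - 3)*(b + 2)*(b - 3)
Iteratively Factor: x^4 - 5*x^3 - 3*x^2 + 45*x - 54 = (x - 2)*(x^3 - 3*x^2 - 9*x + 27) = (x - 2)*(x + 3)*(x^2 - 6*x + 9) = (x - 3)*(x - 2)*(x + 3)*(x - 3)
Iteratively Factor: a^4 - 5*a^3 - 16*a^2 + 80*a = (a - 4)*(a^3 - a^2 - 20*a) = (a - 4)*(a + 4)*(a^2 - 5*a) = a*(a - 4)*(a + 4)*(a - 5)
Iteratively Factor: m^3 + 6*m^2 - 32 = (m - 2)*(m^2 + 8*m + 16) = (m - 2)*(m + 4)*(m + 4)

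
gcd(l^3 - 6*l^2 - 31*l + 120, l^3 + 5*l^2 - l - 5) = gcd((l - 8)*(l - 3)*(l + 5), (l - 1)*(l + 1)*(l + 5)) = l + 5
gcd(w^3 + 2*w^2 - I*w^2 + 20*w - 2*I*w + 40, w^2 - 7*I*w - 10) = w - 5*I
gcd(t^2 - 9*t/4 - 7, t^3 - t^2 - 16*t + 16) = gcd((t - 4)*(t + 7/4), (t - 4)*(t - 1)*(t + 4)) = t - 4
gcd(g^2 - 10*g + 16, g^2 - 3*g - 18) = 1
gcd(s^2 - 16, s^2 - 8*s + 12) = 1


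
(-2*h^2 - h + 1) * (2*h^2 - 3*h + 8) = -4*h^4 + 4*h^3 - 11*h^2 - 11*h + 8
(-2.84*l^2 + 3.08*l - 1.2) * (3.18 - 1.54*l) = 4.3736*l^3 - 13.7744*l^2 + 11.6424*l - 3.816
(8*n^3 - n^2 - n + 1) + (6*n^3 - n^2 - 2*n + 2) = 14*n^3 - 2*n^2 - 3*n + 3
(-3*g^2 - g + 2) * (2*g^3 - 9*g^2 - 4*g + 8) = -6*g^5 + 25*g^4 + 25*g^3 - 38*g^2 - 16*g + 16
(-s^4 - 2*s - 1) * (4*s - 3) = -4*s^5 + 3*s^4 - 8*s^2 + 2*s + 3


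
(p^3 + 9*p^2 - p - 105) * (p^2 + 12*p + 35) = p^5 + 21*p^4 + 142*p^3 + 198*p^2 - 1295*p - 3675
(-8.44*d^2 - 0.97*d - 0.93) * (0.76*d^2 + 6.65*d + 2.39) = -6.4144*d^4 - 56.8632*d^3 - 27.3289*d^2 - 8.5028*d - 2.2227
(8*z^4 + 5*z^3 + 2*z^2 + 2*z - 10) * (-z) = -8*z^5 - 5*z^4 - 2*z^3 - 2*z^2 + 10*z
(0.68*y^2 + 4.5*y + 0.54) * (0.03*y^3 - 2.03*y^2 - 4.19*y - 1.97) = 0.0204*y^5 - 1.2454*y^4 - 11.968*y^3 - 21.2908*y^2 - 11.1276*y - 1.0638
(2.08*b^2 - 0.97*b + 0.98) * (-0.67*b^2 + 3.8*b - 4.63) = -1.3936*b^4 + 8.5539*b^3 - 13.973*b^2 + 8.2151*b - 4.5374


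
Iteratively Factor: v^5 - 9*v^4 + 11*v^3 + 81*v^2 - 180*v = (v - 3)*(v^4 - 6*v^3 - 7*v^2 + 60*v) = (v - 5)*(v - 3)*(v^3 - v^2 - 12*v) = (v - 5)*(v - 4)*(v - 3)*(v^2 + 3*v) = v*(v - 5)*(v - 4)*(v - 3)*(v + 3)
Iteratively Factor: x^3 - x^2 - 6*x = (x + 2)*(x^2 - 3*x) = x*(x + 2)*(x - 3)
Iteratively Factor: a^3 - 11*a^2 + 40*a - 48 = (a - 3)*(a^2 - 8*a + 16) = (a - 4)*(a - 3)*(a - 4)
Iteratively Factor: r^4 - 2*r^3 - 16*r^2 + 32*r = (r - 2)*(r^3 - 16*r) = r*(r - 2)*(r^2 - 16) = r*(r - 2)*(r + 4)*(r - 4)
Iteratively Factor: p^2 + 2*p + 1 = (p + 1)*(p + 1)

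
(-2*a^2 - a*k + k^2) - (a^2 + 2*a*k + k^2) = -3*a^2 - 3*a*k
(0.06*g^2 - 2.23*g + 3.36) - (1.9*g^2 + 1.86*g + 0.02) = -1.84*g^2 - 4.09*g + 3.34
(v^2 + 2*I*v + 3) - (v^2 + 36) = 2*I*v - 33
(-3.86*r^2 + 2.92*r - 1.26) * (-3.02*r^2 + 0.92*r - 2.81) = 11.6572*r^4 - 12.3696*r^3 + 17.3382*r^2 - 9.3644*r + 3.5406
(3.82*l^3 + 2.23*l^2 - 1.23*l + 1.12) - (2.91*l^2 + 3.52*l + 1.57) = 3.82*l^3 - 0.68*l^2 - 4.75*l - 0.45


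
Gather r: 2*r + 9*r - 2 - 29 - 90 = 11*r - 121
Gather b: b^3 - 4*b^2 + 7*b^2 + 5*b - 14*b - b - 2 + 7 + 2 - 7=b^3 + 3*b^2 - 10*b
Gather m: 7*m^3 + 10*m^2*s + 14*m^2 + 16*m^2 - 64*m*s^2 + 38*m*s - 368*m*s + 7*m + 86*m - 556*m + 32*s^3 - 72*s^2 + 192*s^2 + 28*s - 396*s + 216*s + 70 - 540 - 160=7*m^3 + m^2*(10*s + 30) + m*(-64*s^2 - 330*s - 463) + 32*s^3 + 120*s^2 - 152*s - 630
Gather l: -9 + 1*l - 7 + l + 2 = 2*l - 14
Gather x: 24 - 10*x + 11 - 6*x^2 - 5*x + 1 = -6*x^2 - 15*x + 36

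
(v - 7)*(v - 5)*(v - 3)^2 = v^4 - 18*v^3 + 116*v^2 - 318*v + 315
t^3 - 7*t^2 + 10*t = t*(t - 5)*(t - 2)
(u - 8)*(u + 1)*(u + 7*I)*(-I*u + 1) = -I*u^4 + 8*u^3 + 7*I*u^3 - 56*u^2 + 15*I*u^2 - 64*u - 49*I*u - 56*I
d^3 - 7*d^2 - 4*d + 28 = (d - 7)*(d - 2)*(d + 2)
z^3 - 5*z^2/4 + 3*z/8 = z*(z - 3/4)*(z - 1/2)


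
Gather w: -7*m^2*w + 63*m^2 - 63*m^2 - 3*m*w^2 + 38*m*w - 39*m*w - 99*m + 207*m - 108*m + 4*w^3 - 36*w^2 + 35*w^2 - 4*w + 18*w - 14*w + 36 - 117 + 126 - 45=4*w^3 + w^2*(-3*m - 1) + w*(-7*m^2 - m)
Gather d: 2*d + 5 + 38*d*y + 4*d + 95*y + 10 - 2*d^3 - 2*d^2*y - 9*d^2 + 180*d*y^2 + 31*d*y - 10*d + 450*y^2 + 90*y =-2*d^3 + d^2*(-2*y - 9) + d*(180*y^2 + 69*y - 4) + 450*y^2 + 185*y + 15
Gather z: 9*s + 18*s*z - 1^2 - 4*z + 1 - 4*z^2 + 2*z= 9*s - 4*z^2 + z*(18*s - 2)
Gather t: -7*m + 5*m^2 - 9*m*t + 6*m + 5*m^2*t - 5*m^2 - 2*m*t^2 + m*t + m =-2*m*t^2 + t*(5*m^2 - 8*m)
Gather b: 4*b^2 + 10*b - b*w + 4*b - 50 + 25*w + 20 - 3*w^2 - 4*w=4*b^2 + b*(14 - w) - 3*w^2 + 21*w - 30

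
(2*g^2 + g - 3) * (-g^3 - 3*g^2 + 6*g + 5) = -2*g^5 - 7*g^4 + 12*g^3 + 25*g^2 - 13*g - 15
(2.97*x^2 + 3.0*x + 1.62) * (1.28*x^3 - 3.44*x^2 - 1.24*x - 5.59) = 3.8016*x^5 - 6.3768*x^4 - 11.9292*x^3 - 25.8951*x^2 - 18.7788*x - 9.0558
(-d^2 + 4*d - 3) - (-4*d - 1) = -d^2 + 8*d - 2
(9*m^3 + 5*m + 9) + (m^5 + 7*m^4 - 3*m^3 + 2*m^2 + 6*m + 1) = m^5 + 7*m^4 + 6*m^3 + 2*m^2 + 11*m + 10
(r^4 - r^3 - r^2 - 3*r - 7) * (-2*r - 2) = -2*r^5 + 4*r^3 + 8*r^2 + 20*r + 14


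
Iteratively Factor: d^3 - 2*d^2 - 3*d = (d)*(d^2 - 2*d - 3) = d*(d - 3)*(d + 1)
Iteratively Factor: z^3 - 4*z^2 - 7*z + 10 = (z + 2)*(z^2 - 6*z + 5) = (z - 5)*(z + 2)*(z - 1)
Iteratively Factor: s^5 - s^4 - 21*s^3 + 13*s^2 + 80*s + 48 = (s - 3)*(s^4 + 2*s^3 - 15*s^2 - 32*s - 16) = (s - 3)*(s + 1)*(s^3 + s^2 - 16*s - 16) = (s - 4)*(s - 3)*(s + 1)*(s^2 + 5*s + 4) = (s - 4)*(s - 3)*(s + 1)^2*(s + 4)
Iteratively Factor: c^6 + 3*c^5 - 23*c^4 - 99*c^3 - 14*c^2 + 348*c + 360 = (c + 2)*(c^5 + c^4 - 25*c^3 - 49*c^2 + 84*c + 180) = (c + 2)*(c + 3)*(c^4 - 2*c^3 - 19*c^2 + 8*c + 60) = (c + 2)*(c + 3)^2*(c^3 - 5*c^2 - 4*c + 20) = (c - 5)*(c + 2)*(c + 3)^2*(c^2 - 4) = (c - 5)*(c - 2)*(c + 2)*(c + 3)^2*(c + 2)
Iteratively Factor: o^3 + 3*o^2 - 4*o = (o)*(o^2 + 3*o - 4) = o*(o - 1)*(o + 4)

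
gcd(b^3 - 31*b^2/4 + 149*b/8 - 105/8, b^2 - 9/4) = 1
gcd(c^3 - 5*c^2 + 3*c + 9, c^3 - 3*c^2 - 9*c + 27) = c^2 - 6*c + 9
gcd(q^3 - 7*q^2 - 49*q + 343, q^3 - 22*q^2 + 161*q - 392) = q^2 - 14*q + 49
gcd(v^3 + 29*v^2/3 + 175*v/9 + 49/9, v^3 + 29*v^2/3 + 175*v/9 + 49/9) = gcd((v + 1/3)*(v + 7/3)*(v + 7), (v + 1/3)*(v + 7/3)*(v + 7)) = v^3 + 29*v^2/3 + 175*v/9 + 49/9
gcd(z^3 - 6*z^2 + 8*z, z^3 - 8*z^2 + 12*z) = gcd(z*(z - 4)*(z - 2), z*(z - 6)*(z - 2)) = z^2 - 2*z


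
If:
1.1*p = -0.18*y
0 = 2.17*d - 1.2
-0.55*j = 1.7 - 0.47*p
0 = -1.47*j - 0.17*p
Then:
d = 0.55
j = -0.37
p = 3.19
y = -19.47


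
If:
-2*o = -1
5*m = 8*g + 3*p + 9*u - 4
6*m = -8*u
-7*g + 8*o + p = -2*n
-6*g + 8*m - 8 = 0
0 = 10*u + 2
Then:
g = -44/45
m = 4/15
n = -2137/270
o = 1/2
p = 673/135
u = -1/5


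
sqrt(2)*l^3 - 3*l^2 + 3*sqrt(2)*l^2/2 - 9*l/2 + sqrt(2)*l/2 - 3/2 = (l + 1)*(l - 3*sqrt(2)/2)*(sqrt(2)*l + sqrt(2)/2)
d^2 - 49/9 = (d - 7/3)*(d + 7/3)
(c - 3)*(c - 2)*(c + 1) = c^3 - 4*c^2 + c + 6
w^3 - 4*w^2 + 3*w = w*(w - 3)*(w - 1)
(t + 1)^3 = t^3 + 3*t^2 + 3*t + 1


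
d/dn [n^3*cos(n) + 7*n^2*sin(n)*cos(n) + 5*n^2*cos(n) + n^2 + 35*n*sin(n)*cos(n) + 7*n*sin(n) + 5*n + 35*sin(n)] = -n^3*sin(n) - 5*n^2*sin(n) + 3*n^2*cos(n) + 7*n^2*cos(2*n) + 7*n*sin(2*n) + 17*n*cos(n) + 35*n*cos(2*n) + 2*n + 7*sin(n) + 35*sin(2*n)/2 + 35*cos(n) + 5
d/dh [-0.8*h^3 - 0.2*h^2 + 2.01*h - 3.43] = -2.4*h^2 - 0.4*h + 2.01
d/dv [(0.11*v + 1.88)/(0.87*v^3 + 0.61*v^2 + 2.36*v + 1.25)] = (0.0957*v^3 + 0.0671*v^2 + 0.2596*v - (0.11*v + 1.88)*(2.61*v^2 + 1.22*v + 2.36) + 0.1375)/(0.87*v^3 + 0.61*v^2 + 2.36*v + 1.25)^2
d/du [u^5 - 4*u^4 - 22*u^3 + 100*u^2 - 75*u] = 5*u^4 - 16*u^3 - 66*u^2 + 200*u - 75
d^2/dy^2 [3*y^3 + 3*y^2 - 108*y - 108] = 18*y + 6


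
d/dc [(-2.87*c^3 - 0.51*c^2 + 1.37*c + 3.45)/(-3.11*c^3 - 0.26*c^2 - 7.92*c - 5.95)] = (-3.5527136788005e-15*c^5 - 0.8399*c^4 + 53.9822*c^3 + 87.8134*c^2 + 7.863*c + 19.1725)/(9.6721*c^6 + 1.6172*c^5 + 49.33*c^4 + 41.1274*c^3 + 65.8204*c^2 + 94.248*c + 35.4025)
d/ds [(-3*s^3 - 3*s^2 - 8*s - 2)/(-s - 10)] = 3*(2*s^3 + 31*s^2 + 20*s + 26)/(s^2 + 20*s + 100)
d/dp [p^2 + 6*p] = 2*p + 6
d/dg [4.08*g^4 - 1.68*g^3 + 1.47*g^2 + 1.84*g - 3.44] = 16.32*g^3 - 5.04*g^2 + 2.94*g + 1.84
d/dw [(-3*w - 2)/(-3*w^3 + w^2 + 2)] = (9*w^3 - 3*w^2 - w*(3*w + 2)*(9*w - 2) - 6)/(-3*w^3 + w^2 + 2)^2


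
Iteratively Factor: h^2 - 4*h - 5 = (h + 1)*(h - 5)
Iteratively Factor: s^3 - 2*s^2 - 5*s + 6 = (s - 1)*(s^2 - s - 6) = (s - 1)*(s + 2)*(s - 3)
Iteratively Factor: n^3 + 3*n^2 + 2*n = (n + 1)*(n^2 + 2*n) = (n + 1)*(n + 2)*(n)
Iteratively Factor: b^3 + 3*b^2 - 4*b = (b - 1)*(b^2 + 4*b) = (b - 1)*(b + 4)*(b)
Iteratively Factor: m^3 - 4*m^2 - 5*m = (m + 1)*(m^2 - 5*m) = (m - 5)*(m + 1)*(m)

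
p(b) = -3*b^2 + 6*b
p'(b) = 6 - 6*b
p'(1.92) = -5.52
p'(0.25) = 4.50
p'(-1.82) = 16.92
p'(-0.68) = 10.08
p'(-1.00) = 12.00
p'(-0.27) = 7.62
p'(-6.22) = 43.32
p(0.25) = 1.31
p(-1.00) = -9.00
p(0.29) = 1.49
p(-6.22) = -153.39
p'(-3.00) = 24.00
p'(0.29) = 4.26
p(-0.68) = -5.47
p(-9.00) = -297.00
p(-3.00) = -45.00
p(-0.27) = -1.84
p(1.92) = 0.46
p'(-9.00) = 60.00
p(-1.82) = -20.86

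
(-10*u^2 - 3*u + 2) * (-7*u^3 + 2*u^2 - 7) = 70*u^5 + u^4 - 20*u^3 + 74*u^2 + 21*u - 14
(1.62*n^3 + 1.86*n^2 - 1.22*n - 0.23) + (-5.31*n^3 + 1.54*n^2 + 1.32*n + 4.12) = -3.69*n^3 + 3.4*n^2 + 0.1*n + 3.89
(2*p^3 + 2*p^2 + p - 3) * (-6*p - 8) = -12*p^4 - 28*p^3 - 22*p^2 + 10*p + 24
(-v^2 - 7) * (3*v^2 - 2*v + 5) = -3*v^4 + 2*v^3 - 26*v^2 + 14*v - 35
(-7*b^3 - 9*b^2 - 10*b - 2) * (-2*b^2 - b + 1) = 14*b^5 + 25*b^4 + 22*b^3 + 5*b^2 - 8*b - 2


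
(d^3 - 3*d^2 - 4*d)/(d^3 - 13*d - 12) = d/(d + 3)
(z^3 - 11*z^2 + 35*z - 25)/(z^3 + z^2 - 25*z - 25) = (z^2 - 6*z + 5)/(z^2 + 6*z + 5)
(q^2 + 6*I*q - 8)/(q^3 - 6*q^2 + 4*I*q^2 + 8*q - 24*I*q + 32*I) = (q + 2*I)/(q^2 - 6*q + 8)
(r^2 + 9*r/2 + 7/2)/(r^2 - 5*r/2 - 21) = (r + 1)/(r - 6)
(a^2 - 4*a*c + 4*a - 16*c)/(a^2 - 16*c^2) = (a + 4)/(a + 4*c)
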